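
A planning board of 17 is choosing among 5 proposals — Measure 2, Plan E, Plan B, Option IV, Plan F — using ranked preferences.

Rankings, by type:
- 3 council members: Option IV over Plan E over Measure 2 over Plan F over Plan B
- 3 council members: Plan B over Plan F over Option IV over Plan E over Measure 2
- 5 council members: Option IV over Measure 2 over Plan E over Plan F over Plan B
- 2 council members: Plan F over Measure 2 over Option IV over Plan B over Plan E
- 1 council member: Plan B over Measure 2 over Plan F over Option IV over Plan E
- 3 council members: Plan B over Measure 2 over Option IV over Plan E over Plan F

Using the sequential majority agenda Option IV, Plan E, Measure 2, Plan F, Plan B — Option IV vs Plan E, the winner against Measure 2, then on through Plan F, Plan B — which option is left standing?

Option IV

Round 1: Option IV vs Plan E — 17–0, Option IV advances.
Round 2: Option IV vs Measure 2 — 11–6, Option IV advances.
Round 3: Option IV vs Plan F — 11–6, Option IV advances.
Round 4: Option IV vs Plan B — 10–7, Option IV advances.
Option IV survives the agenda.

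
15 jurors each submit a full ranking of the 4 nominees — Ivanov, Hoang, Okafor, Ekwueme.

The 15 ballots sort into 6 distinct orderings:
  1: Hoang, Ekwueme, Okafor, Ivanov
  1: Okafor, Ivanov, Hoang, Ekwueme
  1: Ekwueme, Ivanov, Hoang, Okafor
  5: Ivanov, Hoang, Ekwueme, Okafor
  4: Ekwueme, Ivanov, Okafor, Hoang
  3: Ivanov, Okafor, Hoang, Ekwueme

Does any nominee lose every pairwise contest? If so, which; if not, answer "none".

Head-to-head results (15 jurors):
Ivanov–Hoang: Ivanov 14–1.
Ivanov vs Okafor: Ivanov wins 13–2.
Ivanov vs Ekwueme: Ivanov is ranked higher on 1+5+3 = 9 ballots, Ekwueme on 6. Ivanov wins 9–6.
Hoang vs Okafor: Hoang is ranked higher on 1+1+5 = 7 ballots, Okafor on 8. Okafor wins 8–7.
Hoang vs Ekwueme: Hoang wins 10–5.
Okafor vs Ekwueme: 4 to 11, Ekwueme.
Each nominee has at least one pairwise win (Ivanov beats Hoang; Hoang beats Ekwueme; Okafor beats Hoang; Ekwueme beats Okafor) — no Condorcet loser.

none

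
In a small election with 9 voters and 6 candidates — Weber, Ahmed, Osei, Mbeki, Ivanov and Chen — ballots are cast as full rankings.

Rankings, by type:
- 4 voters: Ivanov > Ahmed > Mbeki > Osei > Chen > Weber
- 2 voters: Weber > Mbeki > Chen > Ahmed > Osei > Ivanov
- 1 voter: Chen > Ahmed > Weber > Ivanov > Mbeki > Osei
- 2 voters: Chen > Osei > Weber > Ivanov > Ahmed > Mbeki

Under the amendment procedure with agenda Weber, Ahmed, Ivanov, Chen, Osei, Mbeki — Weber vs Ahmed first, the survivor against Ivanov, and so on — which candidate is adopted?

Round 1: Weber vs Ahmed — 4–5, Ahmed advances.
Round 2: Ahmed vs Ivanov — 3–6, Ivanov advances.
Round 3: Ivanov vs Chen — 4–5, Chen advances.
Round 4: Chen vs Osei — 5–4, Chen advances.
Round 5: Chen vs Mbeki — 3–6, Mbeki advances.
The agenda winner is Mbeki.

Mbeki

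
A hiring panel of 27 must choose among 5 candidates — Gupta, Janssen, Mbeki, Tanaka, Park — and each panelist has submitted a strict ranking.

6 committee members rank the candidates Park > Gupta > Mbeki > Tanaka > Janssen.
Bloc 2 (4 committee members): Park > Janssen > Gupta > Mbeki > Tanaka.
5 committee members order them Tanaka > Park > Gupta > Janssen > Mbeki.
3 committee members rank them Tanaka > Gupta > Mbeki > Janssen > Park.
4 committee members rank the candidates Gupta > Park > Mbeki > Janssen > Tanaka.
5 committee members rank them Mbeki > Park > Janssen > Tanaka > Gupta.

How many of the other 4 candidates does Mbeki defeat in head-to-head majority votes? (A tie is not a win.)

Mbeki against each rival (27 committee members):
Mbeki vs Gupta: Mbeki is ranked higher on 5 ballots, Gupta on 22. Gupta wins 22–5.
Mbeki vs Janssen: Mbeki preferred on 6+3+4+5 = 18 ballots; Mbeki wins 18–9.
Mbeki vs Tanaka: 6+4+4+5 = 19 for Mbeki, 8 for Tanaka — Mbeki by 19–8.
Mbeki vs Park: 8 to 19, Park.
Mbeki beats Janssen, Tanaka; loses to Gupta, Park — 2 pairwise wins.

2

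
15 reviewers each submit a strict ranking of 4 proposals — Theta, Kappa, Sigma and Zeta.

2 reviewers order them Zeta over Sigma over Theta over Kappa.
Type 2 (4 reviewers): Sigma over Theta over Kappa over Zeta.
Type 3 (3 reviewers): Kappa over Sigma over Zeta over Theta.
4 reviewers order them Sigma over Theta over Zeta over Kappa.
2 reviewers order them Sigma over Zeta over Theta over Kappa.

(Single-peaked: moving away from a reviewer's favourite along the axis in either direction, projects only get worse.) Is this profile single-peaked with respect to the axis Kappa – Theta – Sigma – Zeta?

no

Axis positions: Kappa=1, Theta=2, Sigma=3, Zeta=4.
Type 1 (peak Zeta at position 4): ranking walks positions 4-3-2-1, expanding outward from the peak — single-peaked.
Type 2 (peak Sigma at position 3): ranking walks positions 3-2-1-4, expanding outward from the peak — single-peaked.
Type 3: ranking walks positions 1-3-4-2; Sigma is ranked above Theta even though Theta lies between Sigma and the peak Kappa on the axis — preferences dip and rise again. Not single-peaked.
Type 4 (peak Sigma at position 3): ranking walks positions 3-2-4-1, expanding outward from the peak — single-peaked.
Type 5 (peak Sigma at position 3): ranking walks positions 3-4-2-1, expanding outward from the peak — single-peaked.
Type 3 violates single-peakedness, so the profile is not single-peaked on this axis.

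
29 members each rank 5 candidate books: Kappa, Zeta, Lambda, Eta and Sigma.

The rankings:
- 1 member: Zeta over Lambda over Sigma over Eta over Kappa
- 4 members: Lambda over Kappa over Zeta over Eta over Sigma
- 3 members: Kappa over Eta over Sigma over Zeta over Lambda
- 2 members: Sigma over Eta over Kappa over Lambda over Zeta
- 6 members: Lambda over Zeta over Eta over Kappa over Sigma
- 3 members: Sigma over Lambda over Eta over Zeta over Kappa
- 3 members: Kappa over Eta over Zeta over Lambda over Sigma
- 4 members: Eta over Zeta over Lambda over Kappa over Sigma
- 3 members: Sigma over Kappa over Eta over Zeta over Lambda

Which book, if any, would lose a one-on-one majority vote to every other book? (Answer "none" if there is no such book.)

Sigma

Pairwise majorities:
Kappa vs Zeta: Kappa wins 15–14.
Kappa vs Lambda: Kappa preferred on 3+2+3+3 = 11 ballots; Lambda wins 18–11.
Kappa vs Eta: 4+3+3+3 = 13 for Kappa, 16 for Eta — Eta by 16–13.
Kappa–Sigma: Kappa 20–9.
Zeta vs Lambda: 1+3+3+4+3 = 14 for Zeta, 15 for Lambda — Lambda by 15–14.
Zeta vs Eta: Zeta preferred on 1+4+6 = 11 ballots; Eta wins 18–11.
Zeta vs Sigma: Zeta wins 18–11.
Lambda vs Eta: 1+4+6+3 = 14 for Lambda, 15 for Eta — Eta by 15–14.
Lambda–Sigma: Lambda 18–11.
Eta vs Sigma: Eta, 20–9.
Sigma is beaten in every head-to-head and is the Condorcet loser.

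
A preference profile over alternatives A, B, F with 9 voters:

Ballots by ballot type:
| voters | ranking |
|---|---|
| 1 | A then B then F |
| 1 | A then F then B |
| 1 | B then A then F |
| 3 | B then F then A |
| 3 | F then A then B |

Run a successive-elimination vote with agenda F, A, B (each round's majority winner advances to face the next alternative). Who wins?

B

Round 1: F vs A — 6–3, F advances.
Round 2: F vs B — 4–5, B advances.
B survives the agenda.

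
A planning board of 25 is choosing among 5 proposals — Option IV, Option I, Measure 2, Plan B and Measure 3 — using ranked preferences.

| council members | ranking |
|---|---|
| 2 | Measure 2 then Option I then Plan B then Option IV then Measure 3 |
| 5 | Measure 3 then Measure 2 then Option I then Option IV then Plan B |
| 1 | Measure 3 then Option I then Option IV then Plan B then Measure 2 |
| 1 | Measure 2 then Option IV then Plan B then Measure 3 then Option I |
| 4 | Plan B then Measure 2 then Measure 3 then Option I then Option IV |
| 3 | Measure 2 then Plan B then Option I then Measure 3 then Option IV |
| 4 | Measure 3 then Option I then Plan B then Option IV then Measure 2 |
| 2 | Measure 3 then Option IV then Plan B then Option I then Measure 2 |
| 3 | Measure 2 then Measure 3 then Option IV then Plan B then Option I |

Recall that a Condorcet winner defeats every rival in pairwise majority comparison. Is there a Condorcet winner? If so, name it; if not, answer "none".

Check each pair by majority over 25 ballots:
Option IV–Option I: Option I 19–6.
Option IV–Measure 2: Measure 2 18–7.
Option IV vs Plan B: Plan B wins 13–12.
Option IV vs Measure 3: Measure 3 wins 22–3.
Option I–Measure 2: Measure 2 18–7.
Option I vs Plan B: Plan B wins 13–12.
Option I vs Measure 3: Measure 3 wins 20–5.
Measure 2–Plan B: Measure 2 14–11.
Measure 2–Measure 3: Measure 2 13–12.
Plan B vs Measure 3: Measure 3 wins 15–10.
Only Measure 2 has no losses; Measure 2 is the Condorcet winner.

Measure 2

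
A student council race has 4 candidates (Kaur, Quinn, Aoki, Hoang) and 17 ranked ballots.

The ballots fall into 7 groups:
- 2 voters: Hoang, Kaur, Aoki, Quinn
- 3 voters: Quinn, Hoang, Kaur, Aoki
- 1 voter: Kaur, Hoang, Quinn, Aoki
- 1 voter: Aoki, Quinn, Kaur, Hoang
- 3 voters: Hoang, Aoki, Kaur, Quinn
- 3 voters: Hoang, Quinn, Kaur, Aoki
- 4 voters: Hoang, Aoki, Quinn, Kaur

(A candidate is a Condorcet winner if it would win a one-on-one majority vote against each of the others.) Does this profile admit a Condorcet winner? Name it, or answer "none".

Hoang

Pairwise majorities:
Kaur vs Quinn: Quinn, 11–6.
Kaur–Aoki: Kaur 9–8.
Kaur vs Hoang: 1+1 = 2 for Kaur, 15 for Hoang — Hoang by 15–2.
Quinn vs Aoki: Aoki, 10–7.
Quinn vs Hoang: 3+1 = 4 for Quinn, 13 for Hoang — Hoang by 13–4.
Aoki vs Hoang: Hoang wins 16–1.
Hoang beats each of Kaur, Quinn, Aoki — Hoang is the Condorcet winner.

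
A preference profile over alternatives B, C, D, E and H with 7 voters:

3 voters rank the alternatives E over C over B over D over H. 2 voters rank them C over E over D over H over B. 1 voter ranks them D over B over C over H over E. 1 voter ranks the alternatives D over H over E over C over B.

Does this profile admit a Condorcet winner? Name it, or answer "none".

E

Check each pair by majority over 7 ballots:
B vs C: B is ranked higher on 1 ballot, C on 6. C wins 6–1.
B vs D: B is ranked higher on 3 ballots, D on 4. D wins 4–3.
B vs E: B is ranked higher on 1 ballot, E on 6. E wins 6–1.
B vs H: B is ranked higher on 3+1 = 4 ballots, H on 3. B wins 4–3.
C vs D: C is ranked higher on 3+2 = 5 ballots, D on 2. C wins 5–2.
C vs E: C preferred on 2+1 = 3 ballots; E wins 4–3.
C vs H: 3+2+1 = 6 for C, 1 for H — C by 6–1.
D vs E: D preferred on 1+1 = 2 ballots; E wins 5–2.
D vs H: D is ranked higher on 3+2+1+1 = 7 ballots, H on 0. D wins 7–0.
E vs H: 5 to 2, E.
E beats each of B, C, D, H — E is the Condorcet winner.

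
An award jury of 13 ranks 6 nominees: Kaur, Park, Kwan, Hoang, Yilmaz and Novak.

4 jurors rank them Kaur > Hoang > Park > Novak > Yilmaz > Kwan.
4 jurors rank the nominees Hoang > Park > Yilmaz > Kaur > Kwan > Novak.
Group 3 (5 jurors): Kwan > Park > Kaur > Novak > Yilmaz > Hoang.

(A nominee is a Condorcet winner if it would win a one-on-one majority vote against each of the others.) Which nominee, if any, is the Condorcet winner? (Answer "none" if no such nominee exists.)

Check each pair by majority over 13 ballots:
Kaur vs Park: 4 for Kaur, 9 for Park — Park by 9–4.
Kaur–Kwan: Kaur 8–5.
Kaur–Hoang: Kaur 9–4.
Kaur–Yilmaz: Kaur 9–4.
Kaur vs Novak: Kaur preferred on 4+4+5 = 13 ballots; Kaur wins 13–0.
Park vs Kwan: Park preferred on 4+4 = 8 ballots; Park wins 8–5.
Park vs Hoang: 5 for Park, 8 for Hoang — Hoang by 8–5.
Park vs Yilmaz: Park, 13–0.
Park vs Novak: Park preferred on 4+4+5 = 13 ballots; Park wins 13–0.
Kwan vs Hoang: Hoang wins 8–5.
Kwan vs Yilmaz: Yilmaz wins 8–5.
Kwan vs Novak: Kwan, 9–4.
Hoang vs Yilmaz: Hoang wins 8–5.
Hoang vs Novak: Hoang, 8–5.
Yilmaz vs Novak: Novak, 9–4.
No nominee is unbeaten: Kaur loses to Park; Park loses to Hoang; Kwan loses to Kaur; Hoang loses to Kaur; Yilmaz loses to Kaur; Novak loses to Kaur. In particular Kaur > Hoang > Park > Kaur is a majority cycle — no Condorcet winner exists.

none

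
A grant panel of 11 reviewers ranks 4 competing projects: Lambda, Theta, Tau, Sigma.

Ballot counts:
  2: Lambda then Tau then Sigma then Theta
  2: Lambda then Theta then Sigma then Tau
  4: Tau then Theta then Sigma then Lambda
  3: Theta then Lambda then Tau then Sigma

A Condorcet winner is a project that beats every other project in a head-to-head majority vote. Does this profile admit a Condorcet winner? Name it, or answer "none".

Check each pair by majority over 11 ballots:
Lambda vs Theta: 4 to 7, Theta.
Lambda vs Tau: Lambda is ranked higher on 2+2+3 = 7 ballots, Tau on 4. Lambda wins 7–4.
Lambda vs Sigma: 7 to 4, Lambda.
Theta vs Tau: 2+3 = 5 for Theta, 6 for Tau — Tau by 6–5.
Theta vs Sigma: Theta preferred on 2+4+3 = 9 ballots; Theta wins 9–2.
Tau vs Sigma: Tau is ranked higher on 2+4+3 = 9 ballots, Sigma on 2. Tau wins 9–2.
No project is unbeaten: Lambda loses to Theta; Theta loses to Tau; Tau loses to Lambda; Sigma loses to Lambda. In particular Lambda beats Tau beats Theta beats Lambda is a majority cycle — no Condorcet winner exists.

none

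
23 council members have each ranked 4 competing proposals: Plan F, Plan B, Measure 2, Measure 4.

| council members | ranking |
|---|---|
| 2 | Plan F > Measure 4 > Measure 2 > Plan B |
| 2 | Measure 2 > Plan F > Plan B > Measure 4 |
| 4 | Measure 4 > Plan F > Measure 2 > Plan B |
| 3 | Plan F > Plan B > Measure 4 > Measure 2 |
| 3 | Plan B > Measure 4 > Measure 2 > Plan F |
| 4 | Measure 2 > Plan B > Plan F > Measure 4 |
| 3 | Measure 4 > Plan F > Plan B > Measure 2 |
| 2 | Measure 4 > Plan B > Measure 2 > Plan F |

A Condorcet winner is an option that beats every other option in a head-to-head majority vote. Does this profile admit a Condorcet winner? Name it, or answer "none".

Head-to-head results (23 council members):
Plan F vs Plan B: Plan F, 14–9.
Plan F vs Measure 2: 12 to 11, Plan F.
Plan F vs Measure 4: Plan F preferred on 2+2+3+4 = 11 ballots; Measure 4 wins 12–11.
Plan B–Measure 2: Measure 2 12–11.
Plan B–Measure 4: Plan B 12–11.
Measure 2 vs Measure 4: Measure 4 wins 17–6.
No option is unbeaten: Plan F loses to Measure 4; Plan B loses to Plan F; Measure 2 loses to Plan F; Measure 4 loses to Plan B. In particular Plan F > Plan B > Measure 4 > Plan F is a majority cycle — no Condorcet winner exists.

none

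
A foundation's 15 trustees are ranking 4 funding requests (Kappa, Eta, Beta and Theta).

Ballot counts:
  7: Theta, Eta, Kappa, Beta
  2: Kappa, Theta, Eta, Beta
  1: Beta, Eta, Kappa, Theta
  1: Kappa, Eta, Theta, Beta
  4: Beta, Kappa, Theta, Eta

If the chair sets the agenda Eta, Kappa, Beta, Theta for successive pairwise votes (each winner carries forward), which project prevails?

Theta

Round 1: Eta vs Kappa — 8–7, Eta advances.
Round 2: Eta vs Beta — 10–5, Eta advances.
Round 3: Eta vs Theta — 2–13, Theta advances.
Theta survives the agenda.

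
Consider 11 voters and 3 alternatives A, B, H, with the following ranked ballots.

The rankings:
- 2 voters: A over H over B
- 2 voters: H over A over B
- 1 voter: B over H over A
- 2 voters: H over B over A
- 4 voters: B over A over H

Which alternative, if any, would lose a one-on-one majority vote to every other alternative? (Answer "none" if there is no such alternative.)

none

Head-to-head results (11 voters):
A vs B: B wins 7–4.
A vs H: A is ranked higher on 2+4 = 6 ballots, H on 5. A wins 6–5.
B–H: H 6–5.
No alternative is winless: A beats H; B beats A; H beats B. There is no Condorcet loser.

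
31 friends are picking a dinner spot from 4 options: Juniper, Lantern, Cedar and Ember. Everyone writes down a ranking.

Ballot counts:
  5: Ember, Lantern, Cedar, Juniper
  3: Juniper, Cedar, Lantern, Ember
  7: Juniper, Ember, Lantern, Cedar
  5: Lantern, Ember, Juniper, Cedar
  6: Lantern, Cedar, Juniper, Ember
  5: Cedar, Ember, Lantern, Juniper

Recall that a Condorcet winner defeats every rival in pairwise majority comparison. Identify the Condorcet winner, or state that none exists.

Pairwise majorities:
Juniper vs Lantern: Juniper preferred on 3+7 = 10 ballots; Lantern wins 21–10.
Juniper vs Cedar: Juniper preferred on 3+7+5 = 15 ballots; Cedar wins 16–15.
Juniper vs Ember: Juniper is ranked higher on 3+7+6 = 16 ballots, Ember on 15. Juniper wins 16–15.
Lantern–Cedar: Lantern 23–8.
Lantern vs Ember: Lantern is ranked higher on 3+5+6 = 14 ballots, Ember on 17. Ember wins 17–14.
Cedar vs Ember: 3+6+5 = 14 for Cedar, 17 for Ember — Ember by 17–14.
Every restaurant loses at least once (Juniper loses to Lantern; Lantern loses to Ember; Cedar loses to Lantern; Ember loses to Juniper). The majority relation contains the cycle Juniper → Ember → Lantern → Juniper, so there is no Condorcet winner.

none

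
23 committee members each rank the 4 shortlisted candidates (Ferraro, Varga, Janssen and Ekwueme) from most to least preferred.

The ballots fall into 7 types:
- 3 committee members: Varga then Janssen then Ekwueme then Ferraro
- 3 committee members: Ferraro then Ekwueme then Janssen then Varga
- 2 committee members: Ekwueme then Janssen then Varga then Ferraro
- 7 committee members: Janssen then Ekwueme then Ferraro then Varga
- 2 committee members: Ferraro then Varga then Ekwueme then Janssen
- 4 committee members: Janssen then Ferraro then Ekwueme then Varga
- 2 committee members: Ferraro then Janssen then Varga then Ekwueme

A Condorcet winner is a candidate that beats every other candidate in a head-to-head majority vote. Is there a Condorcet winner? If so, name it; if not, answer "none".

Janssen

Head-to-head results (23 committee members):
Ferraro vs Varga: Ferraro is ranked higher on 3+7+2+4+2 = 18 ballots, Varga on 5. Ferraro wins 18–5.
Ferraro vs Janssen: Ferraro is ranked higher on 3+2+2 = 7 ballots, Janssen on 16. Janssen wins 16–7.
Ferraro vs Ekwueme: 11 to 12, Ekwueme.
Varga vs Janssen: Varga is ranked higher on 3+2 = 5 ballots, Janssen on 18. Janssen wins 18–5.
Varga vs Ekwueme: Varga is ranked higher on 3+2+2 = 7 ballots, Ekwueme on 16. Ekwueme wins 16–7.
Janssen vs Ekwueme: Janssen preferred on 3+7+4+2 = 16 ballots; Janssen wins 16–7.
Janssen wins every pairwise contest, so Janssen is the Condorcet winner.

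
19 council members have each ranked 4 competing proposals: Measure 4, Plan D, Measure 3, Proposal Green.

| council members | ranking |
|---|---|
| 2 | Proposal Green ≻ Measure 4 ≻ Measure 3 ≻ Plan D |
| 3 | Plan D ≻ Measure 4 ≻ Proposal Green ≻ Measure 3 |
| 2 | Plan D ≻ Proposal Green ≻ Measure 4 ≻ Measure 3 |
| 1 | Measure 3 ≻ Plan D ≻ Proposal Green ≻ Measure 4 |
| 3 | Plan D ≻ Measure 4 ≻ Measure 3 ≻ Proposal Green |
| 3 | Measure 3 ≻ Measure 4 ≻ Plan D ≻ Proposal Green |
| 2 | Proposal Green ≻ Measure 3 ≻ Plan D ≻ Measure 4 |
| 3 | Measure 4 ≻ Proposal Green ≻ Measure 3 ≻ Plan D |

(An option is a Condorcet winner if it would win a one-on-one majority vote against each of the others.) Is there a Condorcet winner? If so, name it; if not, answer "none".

none

Check each pair by majority over 19 ballots:
Measure 4 vs Plan D: Measure 4 is ranked higher on 2+3+3 = 8 ballots, Plan D on 11. Plan D wins 11–8.
Measure 4 vs Measure 3: 2+3+2+3+3 = 13 for Measure 4, 6 for Measure 3 — Measure 4 by 13–6.
Measure 4 vs Proposal Green: 3+3+3+3 = 12 for Measure 4, 7 for Proposal Green — Measure 4 by 12–7.
Plan D vs Measure 3: 3+2+3 = 8 for Plan D, 11 for Measure 3 — Measure 3 by 11–8.
Plan D vs Proposal Green: Plan D preferred on 3+2+1+3+3 = 12 ballots; Plan D wins 12–7.
Measure 3 vs Proposal Green: Measure 3 is ranked higher on 1+3+3 = 7 ballots, Proposal Green on 12. Proposal Green wins 12–7.
Each option drops at least one matchup (Measure 4 loses to Plan D; Plan D loses to Measure 3; Measure 3 loses to Measure 4; Proposal Green loses to Measure 4); the cycle Measure 4 → Measure 3 → Plan D → Measure 4 rules out a Condorcet winner.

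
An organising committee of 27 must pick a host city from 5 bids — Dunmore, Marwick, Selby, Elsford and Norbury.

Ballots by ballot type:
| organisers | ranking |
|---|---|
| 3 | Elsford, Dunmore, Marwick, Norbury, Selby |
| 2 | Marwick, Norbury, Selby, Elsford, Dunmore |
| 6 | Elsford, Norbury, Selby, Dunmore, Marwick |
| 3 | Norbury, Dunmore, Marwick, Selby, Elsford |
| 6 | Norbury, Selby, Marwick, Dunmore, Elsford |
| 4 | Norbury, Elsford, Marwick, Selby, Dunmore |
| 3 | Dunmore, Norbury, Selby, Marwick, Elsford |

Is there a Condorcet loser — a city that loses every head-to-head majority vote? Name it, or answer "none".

none

Head-to-head results (27 organisers):
Dunmore vs Marwick: Dunmore, 15–12.
Dunmore vs Selby: 9 to 18, Selby.
Dunmore vs Elsford: Dunmore is ranked higher on 3+6+3 = 12 ballots, Elsford on 15. Elsford wins 15–12.
Dunmore vs Norbury: Norbury wins 21–6.
Marwick vs Selby: Selby wins 15–12.
Marwick vs Elsford: 2+3+6+3 = 14 for Marwick, 13 for Elsford — Marwick by 14–13.
Marwick–Norbury: Norbury 22–5.
Selby vs Elsford: Selby wins 14–13.
Selby vs Norbury: Selby is ranked higher on 0 ballots, Norbury on 27. Norbury wins 27–0.
Elsford vs Norbury: Norbury, 18–9.
Every city wins at least one matchup (Dunmore beats Marwick; Marwick beats Elsford; Selby beats Dunmore; Elsford beats Dunmore; Norbury beats Dunmore), so there is no Condorcet loser.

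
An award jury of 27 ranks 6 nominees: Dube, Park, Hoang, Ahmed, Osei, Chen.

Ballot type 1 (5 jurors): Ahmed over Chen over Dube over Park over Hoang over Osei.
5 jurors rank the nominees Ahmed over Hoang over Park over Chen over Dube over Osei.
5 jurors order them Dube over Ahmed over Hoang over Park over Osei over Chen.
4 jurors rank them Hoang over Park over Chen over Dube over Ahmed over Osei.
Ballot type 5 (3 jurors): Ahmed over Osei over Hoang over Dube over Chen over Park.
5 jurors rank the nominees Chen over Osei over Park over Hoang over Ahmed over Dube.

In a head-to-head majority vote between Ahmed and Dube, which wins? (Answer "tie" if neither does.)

Ballots ranking Ahmed above Dube: 5 + 5 + 3 + 5 = 18.
Ballots ranking Dube above Ahmed: 27 − 18 = 9.
Ahmed wins the head-to-head 18–9.

Ahmed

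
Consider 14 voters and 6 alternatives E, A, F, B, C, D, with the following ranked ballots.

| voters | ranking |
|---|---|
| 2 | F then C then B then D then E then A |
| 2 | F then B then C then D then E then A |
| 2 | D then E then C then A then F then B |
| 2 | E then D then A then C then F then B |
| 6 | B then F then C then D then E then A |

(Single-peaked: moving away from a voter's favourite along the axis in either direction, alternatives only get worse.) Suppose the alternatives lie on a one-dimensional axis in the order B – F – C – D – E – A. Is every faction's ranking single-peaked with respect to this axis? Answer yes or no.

yes

Axis positions: B=1, F=2, C=3, D=4, E=5, A=6.
Faction 1 (peak F at position 2): ranking walks positions 2-3-1-4-5-6, expanding outward from the peak — single-peaked.
Faction 2 (peak F at position 2): ranking walks positions 2-1-3-4-5-6, expanding outward from the peak — single-peaked.
Faction 3 (peak D at position 4): ranking walks positions 4-5-3-6-2-1, expanding outward from the peak — single-peaked.
Faction 4 (peak E at position 5): ranking walks positions 5-4-6-3-2-1, expanding outward from the peak — single-peaked.
Faction 5 (peak B at position 1): ranking walks positions 1-2-3-4-5-6, expanding outward from the peak — single-peaked.
Every ranking is single-peaked on this axis.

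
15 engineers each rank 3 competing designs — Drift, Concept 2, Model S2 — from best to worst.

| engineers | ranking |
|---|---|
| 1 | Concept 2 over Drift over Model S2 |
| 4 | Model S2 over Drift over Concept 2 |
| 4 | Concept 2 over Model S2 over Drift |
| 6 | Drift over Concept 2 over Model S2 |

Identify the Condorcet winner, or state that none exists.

none

Check each pair by majority over 15 ballots:
Drift vs Concept 2: Drift preferred on 4+6 = 10 ballots; Drift wins 10–5.
Drift vs Model S2: 7 to 8, Model S2.
Concept 2 vs Model S2: Concept 2 wins 11–4.
Every design loses at least once (Drift loses to Model S2; Concept 2 loses to Drift; Model S2 loses to Concept 2). The majority relation contains the cycle Drift → Concept 2 → Model S2 → Drift, so there is no Condorcet winner.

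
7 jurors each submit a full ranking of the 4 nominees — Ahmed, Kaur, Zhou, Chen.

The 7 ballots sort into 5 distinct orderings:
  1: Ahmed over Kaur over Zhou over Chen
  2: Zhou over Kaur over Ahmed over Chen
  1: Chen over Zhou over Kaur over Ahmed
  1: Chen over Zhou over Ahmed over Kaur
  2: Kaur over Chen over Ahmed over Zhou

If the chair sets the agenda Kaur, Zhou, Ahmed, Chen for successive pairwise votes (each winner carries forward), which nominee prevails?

Round 1: Kaur vs Zhou — 3–4, Zhou advances.
Round 2: Zhou vs Ahmed — 4–3, Zhou advances.
Round 3: Zhou vs Chen — 3–4, Chen advances.
Chen survives the agenda.

Chen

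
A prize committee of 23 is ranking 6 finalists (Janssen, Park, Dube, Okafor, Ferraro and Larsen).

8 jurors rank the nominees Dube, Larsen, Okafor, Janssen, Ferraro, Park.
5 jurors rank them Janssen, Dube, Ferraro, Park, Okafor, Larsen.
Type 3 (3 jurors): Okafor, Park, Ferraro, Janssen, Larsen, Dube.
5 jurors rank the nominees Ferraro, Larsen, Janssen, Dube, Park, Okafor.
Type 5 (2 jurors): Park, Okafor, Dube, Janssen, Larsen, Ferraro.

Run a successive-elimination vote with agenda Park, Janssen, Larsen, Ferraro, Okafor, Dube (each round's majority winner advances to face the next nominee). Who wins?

Dube

Round 1: Park vs Janssen — 5–18, Janssen advances.
Round 2: Janssen vs Larsen — 10–13, Larsen advances.
Round 3: Larsen vs Ferraro — 10–13, Ferraro advances.
Round 4: Ferraro vs Okafor — 10–13, Okafor advances.
Round 5: Okafor vs Dube — 5–18, Dube advances.
The agenda winner is Dube.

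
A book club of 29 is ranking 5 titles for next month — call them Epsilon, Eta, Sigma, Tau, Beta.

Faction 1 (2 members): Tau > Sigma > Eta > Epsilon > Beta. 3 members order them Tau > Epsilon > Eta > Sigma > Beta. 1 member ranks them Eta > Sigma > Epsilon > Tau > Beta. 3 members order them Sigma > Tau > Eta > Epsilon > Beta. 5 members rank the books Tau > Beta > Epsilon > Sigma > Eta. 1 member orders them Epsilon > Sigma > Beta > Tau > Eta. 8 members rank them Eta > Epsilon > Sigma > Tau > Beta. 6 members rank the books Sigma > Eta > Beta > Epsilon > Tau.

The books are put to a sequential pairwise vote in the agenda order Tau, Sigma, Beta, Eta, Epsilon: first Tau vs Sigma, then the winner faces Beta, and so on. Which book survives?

Epsilon

Round 1: Tau vs Sigma — 10–19, Sigma advances.
Round 2: Sigma vs Beta — 24–5, Sigma advances.
Round 3: Sigma vs Eta — 17–12, Sigma advances.
Round 4: Sigma vs Epsilon — 12–17, Epsilon advances.
Epsilon survives the agenda.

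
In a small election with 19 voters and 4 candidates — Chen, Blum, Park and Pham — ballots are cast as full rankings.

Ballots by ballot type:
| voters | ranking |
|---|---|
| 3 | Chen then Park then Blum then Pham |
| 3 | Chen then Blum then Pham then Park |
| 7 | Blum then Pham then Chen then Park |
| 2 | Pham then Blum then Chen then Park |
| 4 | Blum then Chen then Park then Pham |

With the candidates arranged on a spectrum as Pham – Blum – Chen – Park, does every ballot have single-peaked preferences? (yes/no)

Axis positions: Pham=1, Blum=2, Chen=3, Park=4.
Ballot type 1 (peak Chen at position 3): ranking walks positions 3-4-2-1, expanding outward from the peak — single-peaked.
Ballot type 2 (peak Chen at position 3): ranking walks positions 3-2-1-4, expanding outward from the peak — single-peaked.
Ballot type 3 (peak Blum at position 2): ranking walks positions 2-1-3-4, expanding outward from the peak — single-peaked.
Ballot type 4 (peak Pham at position 1): ranking walks positions 1-2-3-4, expanding outward from the peak — single-peaked.
Ballot type 5 (peak Blum at position 2): ranking walks positions 2-3-4-1, expanding outward from the peak — single-peaked.
Every ranking is single-peaked on this axis.

yes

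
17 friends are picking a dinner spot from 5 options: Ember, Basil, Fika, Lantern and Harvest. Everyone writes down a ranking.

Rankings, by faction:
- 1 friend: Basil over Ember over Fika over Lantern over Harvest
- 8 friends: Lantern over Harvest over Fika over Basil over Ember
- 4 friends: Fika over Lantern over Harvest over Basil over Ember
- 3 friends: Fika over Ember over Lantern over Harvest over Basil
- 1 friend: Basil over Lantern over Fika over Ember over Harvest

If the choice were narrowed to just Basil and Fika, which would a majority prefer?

Ballots ranking Basil above Fika: 1 + 1 = 2.
Ballots ranking Fika above Basil: 17 − 2 = 15.
Fika wins the head-to-head 15–2.

Fika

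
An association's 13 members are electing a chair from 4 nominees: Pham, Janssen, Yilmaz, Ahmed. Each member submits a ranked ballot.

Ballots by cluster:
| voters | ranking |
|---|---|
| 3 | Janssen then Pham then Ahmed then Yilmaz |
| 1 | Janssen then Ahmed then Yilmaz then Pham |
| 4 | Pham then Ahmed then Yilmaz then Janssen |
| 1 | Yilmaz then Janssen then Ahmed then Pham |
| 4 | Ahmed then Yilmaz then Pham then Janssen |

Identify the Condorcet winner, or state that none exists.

Pham

Check each pair by majority over 13 ballots:
Pham–Janssen: Pham 8–5.
Pham vs Yilmaz: Pham wins 7–6.
Pham vs Ahmed: Pham, 7–6.
Janssen vs Yilmaz: Yilmaz, 9–4.
Janssen vs Ahmed: Ahmed, 8–5.
Yilmaz–Ahmed: Ahmed 12–1.
Pham defeats every rival head-to-head and is the Condorcet winner.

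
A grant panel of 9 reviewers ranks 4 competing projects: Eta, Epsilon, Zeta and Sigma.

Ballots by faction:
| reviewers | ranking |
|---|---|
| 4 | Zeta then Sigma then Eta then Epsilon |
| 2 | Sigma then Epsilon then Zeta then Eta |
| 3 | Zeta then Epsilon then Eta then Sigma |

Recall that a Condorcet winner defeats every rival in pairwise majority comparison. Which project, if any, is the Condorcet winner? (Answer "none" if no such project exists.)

Pairwise majorities:
Eta vs Epsilon: Eta is ranked higher on 4 ballots, Epsilon on 5. Epsilon wins 5–4.
Eta–Zeta: Zeta 9–0.
Eta vs Sigma: Sigma, 6–3.
Epsilon vs Zeta: 2 for Epsilon, 7 for Zeta — Zeta by 7–2.
Epsilon vs Sigma: Epsilon preferred on 3 ballots; Sigma wins 6–3.
Zeta–Sigma: Zeta 7–2.
Zeta wins every pairwise contest, so Zeta is the Condorcet winner.

Zeta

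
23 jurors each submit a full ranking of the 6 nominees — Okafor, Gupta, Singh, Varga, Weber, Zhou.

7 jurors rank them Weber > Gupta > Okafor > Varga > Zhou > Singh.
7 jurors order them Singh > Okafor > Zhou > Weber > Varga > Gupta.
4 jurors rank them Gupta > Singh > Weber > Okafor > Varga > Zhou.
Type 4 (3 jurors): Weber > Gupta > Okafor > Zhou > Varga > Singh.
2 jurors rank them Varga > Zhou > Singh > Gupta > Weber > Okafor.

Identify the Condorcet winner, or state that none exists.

Head-to-head results (23 jurors):
Okafor–Gupta: Gupta 16–7.
Okafor vs Singh: Singh, 13–10.
Okafor vs Varga: Okafor wins 21–2.
Okafor vs Weber: Weber, 16–7.
Okafor vs Zhou: Okafor wins 21–2.
Gupta vs Singh: Gupta wins 14–9.
Gupta vs Varga: Gupta wins 14–9.
Gupta vs Weber: Weber wins 17–6.
Gupta–Zhou: Gupta 14–9.
Singh–Varga: Varga 12–11.
Singh–Weber: Singh 13–10.
Singh vs Zhou: Zhou wins 12–11.
Varga–Weber: Weber 21–2.
Varga vs Zhou: Varga, 13–10.
Weber vs Zhou: Weber wins 14–9.
Each nominee drops at least one matchup (Okafor loses to Gupta; Gupta loses to Weber; Singh loses to Gupta; Varga loses to Okafor; Weber loses to Singh; Zhou loses to Okafor); the cycle Okafor > Varga > Singh > Okafor rules out a Condorcet winner.

none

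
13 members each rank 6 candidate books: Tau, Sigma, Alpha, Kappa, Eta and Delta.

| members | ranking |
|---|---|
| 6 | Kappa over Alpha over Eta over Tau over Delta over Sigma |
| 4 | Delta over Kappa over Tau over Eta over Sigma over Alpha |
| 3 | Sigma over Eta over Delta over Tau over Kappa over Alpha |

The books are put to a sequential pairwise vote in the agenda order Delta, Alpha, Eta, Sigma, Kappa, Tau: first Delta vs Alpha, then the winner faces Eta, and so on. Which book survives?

Round 1: Delta vs Alpha — 7–6, Delta advances.
Round 2: Delta vs Eta — 4–9, Eta advances.
Round 3: Eta vs Sigma — 10–3, Eta advances.
Round 4: Eta vs Kappa — 3–10, Kappa advances.
Round 5: Kappa vs Tau — 10–3, Kappa advances.
The agenda winner is Kappa.

Kappa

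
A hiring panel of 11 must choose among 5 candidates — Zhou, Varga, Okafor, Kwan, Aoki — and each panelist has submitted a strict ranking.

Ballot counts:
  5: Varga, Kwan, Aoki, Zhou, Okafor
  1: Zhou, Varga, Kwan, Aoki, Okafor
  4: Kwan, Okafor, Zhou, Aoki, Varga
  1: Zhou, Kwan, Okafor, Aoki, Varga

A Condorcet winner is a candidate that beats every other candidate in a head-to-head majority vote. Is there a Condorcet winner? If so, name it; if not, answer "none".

none

Pairwise majorities:
Zhou vs Varga: Zhou wins 6–5.
Zhou vs Okafor: Zhou wins 7–4.
Zhou–Kwan: Kwan 9–2.
Zhou–Aoki: Zhou 6–5.
Varga–Okafor: Varga 6–5.
Varga–Kwan: Varga 6–5.
Varga–Aoki: Varga 6–5.
Okafor vs Kwan: Kwan wins 11–0.
Okafor–Aoki: Aoki 6–5.
Kwan vs Aoki: Kwan wins 11–0.
No candidate is unbeaten: Zhou loses to Kwan; Varga loses to Zhou; Okafor loses to Zhou; Kwan loses to Varga; Aoki loses to Zhou. In particular Zhou > Varga > Kwan > Zhou is a majority cycle — no Condorcet winner exists.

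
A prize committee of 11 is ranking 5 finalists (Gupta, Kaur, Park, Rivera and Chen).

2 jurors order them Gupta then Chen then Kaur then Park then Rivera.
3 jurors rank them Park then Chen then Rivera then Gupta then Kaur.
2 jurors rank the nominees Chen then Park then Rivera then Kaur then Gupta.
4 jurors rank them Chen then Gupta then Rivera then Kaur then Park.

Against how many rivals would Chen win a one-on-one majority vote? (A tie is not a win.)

4

Chen against each rival (11 jurors):
Chen vs Gupta: 3+2+4 = 9 for Chen, 2 for Gupta — Chen by 9–2.
Chen vs Kaur: Chen, 11–0.
Chen vs Park: 2+2+4 = 8 for Chen, 3 for Park — Chen by 8–3.
Chen vs Rivera: Chen preferred on 2+3+2+4 = 11 ballots; Chen wins 11–0.
Chen beats Gupta, Kaur, Park, Rivera — 4 pairwise wins.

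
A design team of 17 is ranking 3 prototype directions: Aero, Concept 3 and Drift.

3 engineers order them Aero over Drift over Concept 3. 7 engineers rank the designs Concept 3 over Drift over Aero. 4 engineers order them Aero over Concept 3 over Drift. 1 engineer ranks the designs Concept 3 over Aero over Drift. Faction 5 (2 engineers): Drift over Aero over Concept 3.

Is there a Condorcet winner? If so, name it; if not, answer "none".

none

Pairwise majorities:
Aero vs Concept 3: Aero, 9–8.
Aero vs Drift: Drift, 9–8.
Concept 3–Drift: Concept 3 12–5.
Every design loses at least once (Aero loses to Drift; Concept 3 loses to Aero; Drift loses to Concept 3). The majority relation contains the cycle Aero beats Concept 3 beats Drift beats Aero, so there is no Condorcet winner.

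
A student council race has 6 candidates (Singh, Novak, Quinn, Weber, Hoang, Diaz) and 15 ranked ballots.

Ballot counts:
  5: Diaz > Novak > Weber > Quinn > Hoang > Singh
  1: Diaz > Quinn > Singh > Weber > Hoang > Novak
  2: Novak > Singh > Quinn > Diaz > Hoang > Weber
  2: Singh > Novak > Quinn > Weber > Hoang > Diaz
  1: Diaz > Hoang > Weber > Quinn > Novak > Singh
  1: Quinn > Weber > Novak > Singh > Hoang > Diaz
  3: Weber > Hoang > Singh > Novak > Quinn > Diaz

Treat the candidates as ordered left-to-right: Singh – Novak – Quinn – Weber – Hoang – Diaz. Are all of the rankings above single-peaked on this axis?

no

Axis positions: Singh=1, Novak=2, Quinn=3, Weber=4, Hoang=5, Diaz=6.
Bloc 1: ranking walks positions 6-2-4-3-5-1; Novak is ranked above Hoang even though Hoang lies between Novak and the peak Diaz on the axis — preferences dip and rise again. Not single-peaked.
Bloc 2: ranking walks positions 6-3-1-4-5-2; Quinn is ranked above Hoang even though Hoang lies between Quinn and the peak Diaz on the axis — preferences dip and rise again. Not single-peaked.
Bloc 3: ranking walks positions 2-1-3-6-5-4; Diaz is ranked above Weber even though Weber lies between Diaz and the peak Novak on the axis — preferences dip and rise again. Not single-peaked.
Bloc 4 (peak Singh at position 1): ranking walks positions 1-2-3-4-5-6, expanding outward from the peak — single-peaked.
Bloc 5 (peak Diaz at position 6): ranking walks positions 6-5-4-3-2-1, expanding outward from the peak — single-peaked.
Bloc 6 (peak Quinn at position 3): ranking walks positions 3-4-2-1-5-6, expanding outward from the peak — single-peaked.
Bloc 7: ranking walks positions 4-5-1-2-3-6; Singh is ranked above Quinn even though Quinn lies between Singh and the peak Weber on the axis — preferences dip and rise again. Not single-peaked.
Bloc 1 violates single-peakedness, so the profile is not single-peaked on this axis.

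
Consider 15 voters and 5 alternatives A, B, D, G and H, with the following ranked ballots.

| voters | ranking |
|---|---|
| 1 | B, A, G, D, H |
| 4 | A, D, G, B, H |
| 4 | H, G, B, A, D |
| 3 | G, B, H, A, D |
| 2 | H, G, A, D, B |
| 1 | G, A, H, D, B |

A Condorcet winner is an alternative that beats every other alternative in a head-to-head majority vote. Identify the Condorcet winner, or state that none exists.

G

Pairwise majorities:
A vs B: A preferred on 4+2+1 = 7 ballots; B wins 8–7.
A vs D: A preferred on 1+4+4+3+2+1 = 15 ballots; A wins 15–0.
A vs G: A preferred on 1+4 = 5 ballots; G wins 10–5.
A vs H: A is ranked higher on 1+4+1 = 6 ballots, H on 9. H wins 9–6.
B vs D: 1+4+3 = 8 for B, 7 for D — B by 8–7.
B vs G: B preferred on 1 ballot; G wins 14–1.
B vs H: 8 to 7, B.
D vs G: 4 to 11, G.
D vs H: 5 to 10, H.
G vs H: G preferred on 1+4+3+1 = 9 ballots; G wins 9–6.
G beats each of A, B, D, H — G is the Condorcet winner.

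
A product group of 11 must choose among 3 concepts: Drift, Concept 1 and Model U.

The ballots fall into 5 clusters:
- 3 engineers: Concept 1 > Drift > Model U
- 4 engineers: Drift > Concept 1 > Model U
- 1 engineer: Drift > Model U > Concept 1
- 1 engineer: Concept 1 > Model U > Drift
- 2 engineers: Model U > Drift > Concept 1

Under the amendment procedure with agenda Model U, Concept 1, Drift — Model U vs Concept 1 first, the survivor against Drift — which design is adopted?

Round 1: Model U vs Concept 1 — 3–8, Concept 1 advances.
Round 2: Concept 1 vs Drift — 4–7, Drift advances.
Drift survives the agenda.

Drift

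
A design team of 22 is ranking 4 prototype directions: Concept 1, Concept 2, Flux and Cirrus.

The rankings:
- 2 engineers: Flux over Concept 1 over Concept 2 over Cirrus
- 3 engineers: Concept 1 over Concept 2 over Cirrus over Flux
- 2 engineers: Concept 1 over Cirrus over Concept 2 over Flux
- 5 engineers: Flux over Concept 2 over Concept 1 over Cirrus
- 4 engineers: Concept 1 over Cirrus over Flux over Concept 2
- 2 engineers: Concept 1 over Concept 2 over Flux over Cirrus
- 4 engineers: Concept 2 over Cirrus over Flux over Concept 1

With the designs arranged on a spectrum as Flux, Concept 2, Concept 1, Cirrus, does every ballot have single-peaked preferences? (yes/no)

no

Axis positions: Flux=1, Concept 2=2, Concept 1=3, Cirrus=4.
Group 1: ranking walks positions 1-3-2-4; Concept 1 is ranked above Concept 2 even though Concept 2 lies between Concept 1 and the peak Flux on the axis — preferences dip and rise again. Not single-peaked.
Group 2 (peak Concept 1 at position 3): ranking walks positions 3-2-4-1, expanding outward from the peak — single-peaked.
Group 3 (peak Concept 1 at position 3): ranking walks positions 3-4-2-1, expanding outward from the peak — single-peaked.
Group 4 (peak Flux at position 1): ranking walks positions 1-2-3-4, expanding outward from the peak — single-peaked.
Group 5: ranking walks positions 3-4-1-2; Flux is ranked above Concept 2 even though Concept 2 lies between Flux and the peak Concept 1 on the axis — preferences dip and rise again. Not single-peaked.
Group 6 (peak Concept 1 at position 3): ranking walks positions 3-2-1-4, expanding outward from the peak — single-peaked.
Group 7: ranking walks positions 2-4-1-3; Cirrus is ranked above Concept 1 even though Concept 1 lies between Cirrus and the peak Concept 2 on the axis — preferences dip and rise again. Not single-peaked.
Group 1 violates single-peakedness, so the profile is not single-peaked on this axis.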